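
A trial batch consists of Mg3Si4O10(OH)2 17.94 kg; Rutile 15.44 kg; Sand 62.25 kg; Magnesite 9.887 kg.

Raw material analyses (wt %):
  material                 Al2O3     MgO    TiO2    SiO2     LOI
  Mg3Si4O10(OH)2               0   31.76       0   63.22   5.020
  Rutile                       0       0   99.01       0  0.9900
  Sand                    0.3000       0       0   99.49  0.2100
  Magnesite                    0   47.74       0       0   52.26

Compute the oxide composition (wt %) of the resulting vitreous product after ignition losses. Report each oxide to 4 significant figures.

Glass mass = 99.17 kg (batch 105.5 − LOI 6.351).
Composition: Al2O3 0.1883%, MgO 10.51%, TiO2 15.42%, SiO2 73.89%

All arithmetic runs at exact precision from start to finish; intermediates are shown rounded to 4 significant digits within the worked lines; each reported value is rounded just once — all derived quantities are recomputed in full float precision (the totals, the yield, the four compositions, net glass mass, LOI) starting from the weights for 99.17 kg of glass, as quoted within either problem or answer.
Mass of each oxide from the mix:
  Al2O3: 62.25·0.003000 = 0.1867 kg
  MgO: 17.94·0.3176 + 9.887·0.4774 = 10.42 kg
  TiO2: 15.44·0.9901 = 15.29 kg
  SiO2: 17.94·0.6322 + 62.25·0.9949 = 73.27 kg
LOI: 17.94·0.05020 + 15.44·0.009900 + 62.25·0.002100 + 9.887·0.5226 = 6.351 kg
Glass = total batch minus LOI = 105.5 − 6.351 = 99.17 kg (equal to the oxide-mass sum)
percent by weight: oxide/glass ×100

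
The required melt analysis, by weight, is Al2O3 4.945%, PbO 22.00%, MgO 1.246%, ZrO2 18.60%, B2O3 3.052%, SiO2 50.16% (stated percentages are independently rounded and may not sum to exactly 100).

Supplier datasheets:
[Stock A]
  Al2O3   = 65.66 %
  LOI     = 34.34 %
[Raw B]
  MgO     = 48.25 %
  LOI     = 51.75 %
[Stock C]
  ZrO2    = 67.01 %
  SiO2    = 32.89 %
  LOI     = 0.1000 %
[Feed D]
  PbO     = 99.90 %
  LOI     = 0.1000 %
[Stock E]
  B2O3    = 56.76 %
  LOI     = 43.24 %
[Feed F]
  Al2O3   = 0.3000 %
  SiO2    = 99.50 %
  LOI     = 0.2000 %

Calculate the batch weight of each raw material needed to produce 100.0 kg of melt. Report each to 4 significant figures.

Batch per 100.0 kg melt:
  Stock A: 7.343 kg
  Raw B: 2.582 kg
  Stock C: 27.76 kg
  Feed D: 22.02 kg
  Stock E: 5.377 kg
  Feed F: 41.24 kg
Total batch = 106.3 kg; LOI loss = 6.315 kg; yield = 94.06%

Mid-chain values are displayed with 4-significant-digit rounding within the worked lines. The whole derivation runs at exact precision end to end. A single rounding finalizes each reported value; derived quantities (the yield, the totals, LOI, six oxide percentages, net glass mass) are recomputed from the batch weights per 100.0 kg of glass at full float precision as they appear in either problem or answer.
Target oxide masses per 100.0 kg melt:
  Al2O3: 4.945% × 100.0 = 4.945 kg
  PbO: 22.00% × 100.0 = 22.00 kg
  MgO: 1.246% × 100.0 = 1.246 kg
  ZrO2: 18.60% × 100.0 = 18.60 kg
  B2O3: 3.052% × 100.0 = 3.052 kg
  SiO2: 50.16% × 100.0 = 50.16 kg
Verifying the oxide balance given the weights on record, on the stated basis (oxide sums agree with the targets modulo rounding of the values):
  Al2O3: 7.343·0.6566 + 41.24·0.003000 = 4.945 kg (target 4.945 kg)
  PbO: 22.02·0.9990 = 22.00 kg (target 22.00 kg)
  MgO: 2.582·0.4825 = 1.246 kg (target 1.246 kg)
  ZrO2: 27.76·0.6701 = 18.60 kg (target 18.60 kg)
  B2O3: 5.377·0.5676 = 3.052 kg (target 3.052 kg)
  SiO2: 27.76·0.3289 + 41.24·0.9950 = 50.16 kg (target 50.16 kg)
The glass-mass cross-check: total batch − LOI = 100.0 kg (the Σ of target masses is 100.0 kg; stated basis 100.0 kg — rounding explains the deltas).
Total batch = Σ batch = 106.3 kg; Σ batch·LOI gives LOI loss = 6.315 kg; as yield: glass ÷ batch → 94.06%.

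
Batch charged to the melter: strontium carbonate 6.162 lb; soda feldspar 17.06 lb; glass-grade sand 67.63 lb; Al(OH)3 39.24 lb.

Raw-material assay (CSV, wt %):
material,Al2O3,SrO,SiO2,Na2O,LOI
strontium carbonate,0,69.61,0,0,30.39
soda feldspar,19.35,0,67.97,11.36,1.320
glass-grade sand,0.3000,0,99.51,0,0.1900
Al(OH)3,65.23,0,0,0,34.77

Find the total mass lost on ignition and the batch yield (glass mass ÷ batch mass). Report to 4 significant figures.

LOI loss = 15.87 lb; glass = 114.2 lb; yield = 87.80%

Full float precision is kept from first step to last — working values are shown with 4-significant-figure rounding across the worked steps. Every reported figure is rounded a single time. Derived quantities, which include four oxide percentages, net glass mass, the yield, LOI, totals, are carried at exact precision, as set out in problem or answer, using the weight values for 114.2 lb of glass.
Loss on ignition, line by line:
  strontium carbonate: 6.162 × 0.3039 = 1.873 lb
  soda feldspar: 17.06 × 0.01320 = 0.2252 lb
  glass-grade sand: 67.63 × 0.001900 = 0.1285 lb
  Al(OH)3: 39.24 × 0.3477 = 13.64 lb
Total LOI = 15.87 lb
Glass = batch − LOI = 130.1 − 15.87 = 114.2 lb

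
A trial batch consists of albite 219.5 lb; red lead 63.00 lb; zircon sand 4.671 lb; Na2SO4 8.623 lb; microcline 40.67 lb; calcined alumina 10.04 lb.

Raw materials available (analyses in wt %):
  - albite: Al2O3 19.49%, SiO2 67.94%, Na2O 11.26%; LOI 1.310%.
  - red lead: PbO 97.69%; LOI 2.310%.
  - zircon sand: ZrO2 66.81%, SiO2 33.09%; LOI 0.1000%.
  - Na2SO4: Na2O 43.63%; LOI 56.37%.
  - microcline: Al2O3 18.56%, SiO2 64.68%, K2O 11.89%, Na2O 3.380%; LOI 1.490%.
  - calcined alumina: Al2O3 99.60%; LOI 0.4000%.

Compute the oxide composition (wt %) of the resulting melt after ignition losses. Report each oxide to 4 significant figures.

Intermediates appear rounded to four significant digits alongside each step; all arithmetic runs at exact precision in every operation. A single rounding yields every reported result; the derived quantities (net glass mass, six oxide percentages, ignition loss, the yield, the totals) are rebuilt at full precision using the weight values on 336.7 lb of glass, as given in question or answer.
Delivered oxide masses:
  ZrO2: 4.671·0.6681 = 3.121 lb
  Al2O3: 219.5·0.1949 + 40.67·0.1856 + 10.04·0.9960 = 60.33 lb
  SiO2: 219.5·0.6794 + 4.671·0.3309 + 40.67·0.6468 = 177.0 lb
  K2O: 40.67·0.1189 = 4.836 lb
  PbO: 63.00·0.9769 = 61.54 lb
  Na2O: 219.5·0.1126 + 8.623·0.4363 + 40.67·0.03380 = 29.85 lb
LOI: 219.5·0.01310 + 63.00·0.02310 + 4.671·0.001000 + 8.623·0.5637 + 40.67·0.01490 + 10.04·0.004000 = 9.842 lb
Glass mass = batch − LOI = 346.5 − 9.842 = 336.7 lb (equal to the oxide-mass sum)
each oxide over glass, ×100, is wt %

Glass mass = 336.7 lb (batch 346.5 − LOI 9.842).
Composition: ZrO2 0.9270%, Al2O3 17.92%, SiO2 52.57%, K2O 1.436%, PbO 18.28%, Na2O 8.867%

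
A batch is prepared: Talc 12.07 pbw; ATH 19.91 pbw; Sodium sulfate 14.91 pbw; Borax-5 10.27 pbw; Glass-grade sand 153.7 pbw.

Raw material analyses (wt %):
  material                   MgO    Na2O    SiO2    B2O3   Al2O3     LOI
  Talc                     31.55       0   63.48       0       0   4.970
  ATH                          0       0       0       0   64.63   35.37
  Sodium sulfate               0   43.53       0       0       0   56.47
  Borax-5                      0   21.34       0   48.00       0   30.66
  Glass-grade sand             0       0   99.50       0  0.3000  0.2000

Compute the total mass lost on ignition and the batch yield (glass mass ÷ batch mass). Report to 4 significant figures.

In-progress results are printed, with 4-significant-figure rounding, on the page — all arithmetic keeps full float precision in every operation. Every reported value carries a single rounding — the derived quantities are computed using the weight values on 191.3 pbw of glass in full float precision (ignition loss, five oxide percentages, yield, the totals, net glass mass) as given in the question or the answer.
Ignition loss by material:
  Talc: 12.07 × 0.04970 = 0.5999 pbw
  ATH: 19.91 × 0.3537 = 7.042 pbw
  Sodium sulfate: 14.91 × 0.5647 = 8.420 pbw
  Borax-5: 10.27 × 0.3066 = 3.149 pbw
  Glass-grade sand: 153.7 × 0.002000 = 0.3074 pbw
Total LOI = 19.52 pbw
Glass = batch − LOI = 210.9 − 19.52 = 191.3 pbw

LOI loss = 19.52 pbw; glass = 191.3 pbw; yield = 90.74%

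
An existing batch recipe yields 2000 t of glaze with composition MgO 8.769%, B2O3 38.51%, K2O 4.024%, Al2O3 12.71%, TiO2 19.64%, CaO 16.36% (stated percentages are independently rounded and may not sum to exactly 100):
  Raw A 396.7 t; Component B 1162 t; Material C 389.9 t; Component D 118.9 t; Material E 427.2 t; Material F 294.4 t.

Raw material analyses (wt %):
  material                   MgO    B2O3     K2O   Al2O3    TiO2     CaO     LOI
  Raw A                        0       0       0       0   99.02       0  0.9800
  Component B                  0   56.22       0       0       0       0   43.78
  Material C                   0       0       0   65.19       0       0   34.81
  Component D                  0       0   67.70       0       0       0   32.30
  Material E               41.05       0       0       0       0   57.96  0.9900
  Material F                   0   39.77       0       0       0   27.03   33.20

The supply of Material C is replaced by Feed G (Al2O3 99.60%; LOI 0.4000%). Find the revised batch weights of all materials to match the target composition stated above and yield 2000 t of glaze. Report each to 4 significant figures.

In-progress results are rounded to four significant digits as shown. Every computation keeps full precision at every stage — every reported value undergoes a single rounding — the derived quantities (glass mass, LOI, the yield, totals, the six compositions) are recomputed starting from the weights on 2000 t of glass in full precision as they appear in the question or the answer.
Oxide-by-oxide targets in 2000 t glaze:
  MgO: 8.769% × 2000 = 175.4 t
  B2O3: 38.51% × 2000 = 770.2 t
  K2O: 4.024% × 2000 = 80.48 t
  Al2O3: 12.71% × 2000 = 254.2 t
  TiO2: 19.64% × 2000 = 392.8 t
  CaO: 16.36% × 2000 = 327.2 t
Per-oxide balance check working from each reported weight, for the quoted basis mass (oxide sums agree with the targets once rounding is allowed for):
  MgO: 427.2·0.4105 = 175.4 t (target 175.4 t)
  B2O3: 1162·0.5622 + 294.4·0.3977 = 770.4 t (target 770.2 t)
  K2O: 118.9·0.6770 = 80.50 t (target 80.48 t)
  Al2O3: 255.2·0.9960 = 254.2 t (target 254.2 t)
  TiO2: 396.7·0.9902 = 392.8 t (target 392.8 t)
  CaO: 427.2·0.5796 + 294.4·0.2703 = 327.2 t (target 327.2 t)
Auditing the glass mass value: batch Σ − ignition loss = 2000 t (per-oxide target masses sum to 2000 t; against the stated basis, 2000 t — rounding explains the deltas).
Total batch = Σ batch = 2654 t; LOI loss = Σ batch·LOI = 654.0 t; yield, glass over the total, = 75.36%.

Revised batch per 2000 t glaze:
  Raw A: 396.7 t
  Component B: 1162 t
  Feed G: 255.2 t
  Component D: 118.9 t
  Material E: 427.2 t
  Material F: 294.4 t
Total batch = 2654 t; LOI loss = 654.0 t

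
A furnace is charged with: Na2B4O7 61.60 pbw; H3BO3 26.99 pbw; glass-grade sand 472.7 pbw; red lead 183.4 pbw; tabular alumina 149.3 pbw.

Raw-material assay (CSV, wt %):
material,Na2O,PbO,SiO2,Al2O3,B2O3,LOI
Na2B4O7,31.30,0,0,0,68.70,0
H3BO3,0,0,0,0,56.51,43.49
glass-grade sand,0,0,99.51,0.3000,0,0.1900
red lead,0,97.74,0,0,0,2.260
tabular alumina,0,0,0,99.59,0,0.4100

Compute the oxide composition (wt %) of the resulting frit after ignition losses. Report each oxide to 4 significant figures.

Values along the way are displayed rounded to four significant figures as written — each numeric step runs at full precision from first step to last; exactly one rounding goes into every reported number. All derived quantities (yield, ignition loss, totals, five oxide percentages, glass mass) are re-derived using the weight values at 876.6 pbw of glass at full precision, as set out in the problem or the answer.
Oxide-by-oxide delivered mass:
  Na2O: 61.60·0.3130 = 19.28 pbw
  PbO: 183.4·0.9774 = 179.3 pbw
  SiO2: 472.7·0.9951 = 470.4 pbw
  Al2O3: 472.7·0.003000 + 149.3·0.9959 = 150.1 pbw
  B2O3: 61.60·0.6870 + 26.99·0.5651 = 57.57 pbw
LOI: 26.99·0.4349 + 472.7·0.001900 + 183.4·0.02260 + 149.3·0.004100 = 17.39 pbw
Resulting glass, batch − LOI: 894.0 − 17.39 = 876.6 pbw (= Σ oxide masses)
wt %: oxide over glass, times 100

Glass mass = 876.6 pbw (batch 894.0 − LOI 17.39).
Composition: Na2O 2.200%, PbO 20.45%, SiO2 53.66%, Al2O3 17.12%, B2O3 6.568%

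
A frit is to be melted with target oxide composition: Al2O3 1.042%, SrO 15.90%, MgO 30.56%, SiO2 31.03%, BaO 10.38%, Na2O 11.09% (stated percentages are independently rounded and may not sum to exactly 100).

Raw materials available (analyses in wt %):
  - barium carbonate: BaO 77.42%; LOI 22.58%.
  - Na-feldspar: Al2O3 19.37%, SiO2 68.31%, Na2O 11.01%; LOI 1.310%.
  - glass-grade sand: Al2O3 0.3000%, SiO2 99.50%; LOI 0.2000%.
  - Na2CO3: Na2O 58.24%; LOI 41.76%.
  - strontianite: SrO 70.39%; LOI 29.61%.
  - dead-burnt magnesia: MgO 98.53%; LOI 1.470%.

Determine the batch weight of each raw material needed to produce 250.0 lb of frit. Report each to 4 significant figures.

Batch per 250.0 lb frit:
  barium carbonate: 33.52 lb
  Na-feldspar: 12.37 lb
  glass-grade sand: 69.47 lb
  Na2CO3: 45.27 lb
  strontianite: 56.47 lb
  dead-burnt magnesia: 77.54 lb
Total batch = 294.6 lb; LOI loss = 44.64 lb; yield = 84.85%

Values along the way are displayed (rounded to four significant figures) between the steps — every computation holds exact precision at all times; each reported result sees exactly one rounding — derived quantities, which include glass mass, yield, the totals, LOI, the six compositions, are computed in exact precision, exactly as printed in problem or answer, using the weight values on 250.0 lb of glass.
Per-oxide target masses for 250.0 lb frit:
  Al2O3: 1.042% × 250.0 = 2.605 lb
  SrO: 15.90% × 250.0 = 39.75 lb
  MgO: 30.56% × 250.0 = 76.40 lb
  SiO2: 31.03% × 250.0 = 77.58 lb
  BaO: 10.38% × 250.0 = 25.95 lb
  Na2O: 11.09% × 250.0 = 27.72 lb
Verifying the oxide balance per the reported batch figures, against the basis in use (oxide sums agree with the targets within answer rounding):
  Al2O3: 12.37·0.1937 + 69.47·0.003000 = 2.604 lb (target 2.605 lb)
  SrO: 56.47·0.7039 = 39.75 lb (target 39.75 lb)
  MgO: 77.54·0.9853 = 76.40 lb (target 76.40 lb)
  SiO2: 12.37·0.6831 + 69.47·0.9950 = 77.57 lb (target 77.58 lb)
  BaO: 33.52·0.7742 = 25.95 lb (target 25.95 lb)
  Na2O: 12.37·0.1101 + 45.27·0.5824 = 27.73 lb (target 27.72 lb)
Consistency of the glass mass: batch Σ − ignition loss = 250.0 lb (oxide target masses add up to 250.0 lb; basis as stated: 250.0 lb — deltas are rounding alone).
Adding the batch up: Σ batch = 294.6 lb; loss to ignition Σ batch·LOI = 44.64 lb; yield = glass ÷ total batch = 84.85%.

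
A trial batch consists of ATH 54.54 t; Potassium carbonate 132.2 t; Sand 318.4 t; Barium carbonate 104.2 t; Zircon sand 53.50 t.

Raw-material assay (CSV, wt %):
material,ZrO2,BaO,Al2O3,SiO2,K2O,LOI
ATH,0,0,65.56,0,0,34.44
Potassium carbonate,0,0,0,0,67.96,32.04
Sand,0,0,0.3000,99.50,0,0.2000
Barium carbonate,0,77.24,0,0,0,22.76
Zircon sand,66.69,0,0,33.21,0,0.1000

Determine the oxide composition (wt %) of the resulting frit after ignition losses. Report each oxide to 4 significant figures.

Values along the way are printed (rounded to 4 significant figures) when written out. Every computation maintains full float precision at all times — each reported figure takes just one rounding. The derived quantities, including yield, glass mass, five oxide percentages, the totals, LOI, are recomputed starting from the weights per 577.3 t of glass at exact precision exactly as shown in the problem or answer text.
Mass of each oxide from the mix:
  ZrO2: 53.50·0.6669 = 35.68 t
  BaO: 104.2·0.7724 = 80.48 t
  Al2O3: 54.54·0.6556 + 318.4·0.003000 = 36.71 t
  SiO2: 318.4·0.9950 + 53.50·0.3321 = 334.6 t
  K2O: 132.2·0.6796 = 89.84 t
LOI: 54.54·0.3444 + 132.2·0.3204 + 318.4·0.002000 + 104.2·0.2276 + 53.50·0.001000 = 85.55 t
batch − LOI leaves glass = 662.8 − 85.55 = 577.3 t (= Σ oxide masses)
wt %: oxide over glass, times 100

Glass mass = 577.3 t (batch 662.8 − LOI 85.55).
Composition: ZrO2 6.180%, BaO 13.94%, Al2O3 6.359%, SiO2 57.96%, K2O 15.56%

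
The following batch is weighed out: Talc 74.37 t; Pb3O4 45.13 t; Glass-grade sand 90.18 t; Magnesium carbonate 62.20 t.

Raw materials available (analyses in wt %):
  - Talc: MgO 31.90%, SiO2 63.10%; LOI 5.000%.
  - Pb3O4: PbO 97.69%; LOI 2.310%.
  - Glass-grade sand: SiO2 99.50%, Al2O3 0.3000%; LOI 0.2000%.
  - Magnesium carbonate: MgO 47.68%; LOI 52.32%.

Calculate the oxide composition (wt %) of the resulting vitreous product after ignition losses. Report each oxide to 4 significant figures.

Glass mass = 234.4 t (batch 271.9 − LOI 37.48).
Composition: MgO 22.77%, PbO 18.81%, SiO2 58.30%, Al2O3 0.1154%

Exact precision is held at all times — values along the way appear (rounded to 4 significant figures) across the worked steps. Every reported number is rounded just once; derived quantities are re-derived starting from the weights per 234.4 t of glass at full float precision (the yield, totals, the four compositions, net glass mass, LOI) as quoted within question or answer.
Oxide-by-oxide delivered mass:
  MgO: 74.37·0.3190 + 62.20·0.4768 = 53.38 t
  PbO: 45.13·0.9769 = 44.09 t
  SiO2: 74.37·0.6310 + 90.18·0.9950 = 136.7 t
  Al2O3: 90.18·0.003000 = 0.2705 t
LOI: 74.37·0.05000 + 45.13·0.02310 + 90.18·0.002000 + 62.20·0.5232 = 37.48 t
Glass = total batch minus LOI = 271.9 − 37.48 = 234.4 t (matching Σ of the oxides)
wt % = oxide mass / glass mass × 100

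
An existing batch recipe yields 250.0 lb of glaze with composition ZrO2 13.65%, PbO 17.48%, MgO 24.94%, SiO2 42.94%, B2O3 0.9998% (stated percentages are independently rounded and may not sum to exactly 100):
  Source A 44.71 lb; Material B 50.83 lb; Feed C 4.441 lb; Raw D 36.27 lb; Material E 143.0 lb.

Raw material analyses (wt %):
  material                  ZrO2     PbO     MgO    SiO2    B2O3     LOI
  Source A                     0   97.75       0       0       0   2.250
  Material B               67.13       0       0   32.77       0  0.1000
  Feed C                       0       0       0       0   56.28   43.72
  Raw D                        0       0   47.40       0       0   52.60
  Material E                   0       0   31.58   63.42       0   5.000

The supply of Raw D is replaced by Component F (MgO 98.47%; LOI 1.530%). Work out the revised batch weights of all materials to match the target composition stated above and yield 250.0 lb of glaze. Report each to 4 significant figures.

Mid-chain values appear (rounded to 4 significant digits) between the steps; every computation maintains full float precision at every stage — exactly one rounding lands on each reported result. All derived quantities are rebuilt starting from the weights for 250.0 lb of glass at exact precision (net glass mass, LOI, five oxide percentages, the totals, the yield), exactly as shown in question or answer.
The oxide mass targets at 250.0 lb glaze:
  ZrO2: 13.65% × 250.0 = 34.12 lb
  PbO: 17.48% × 250.0 = 43.70 lb
  MgO: 24.94% × 250.0 = 62.35 lb
  SiO2: 42.94% × 250.0 = 107.4 lb
  B2O3: 0.9998% × 250.0 = 2.500 lb
Sums-versus-targets review from the weights as reported, under the basis named above (delivered sums recover each target exact up to rounding of places):
  ZrO2: 50.83·0.6713 = 34.12 lb (target 34.12 lb)
  PbO: 44.71·0.9775 = 43.70 lb (target 43.70 lb)
  MgO: 17.46·0.9847 + 143.0·0.3158 = 62.35 lb (target 62.35 lb)
  SiO2: 50.83·0.3277 + 143.0·0.6342 = 107.3 lb (target 107.4 lb)
  B2O3: 4.441·0.5628 = 2.499 lb (target 2.500 lb)
Glass mass check: net batch after ignition = 250.0 lb (summing oxide targets gives 250.0 lb; basis as stated: 250.0 lb — deltas are rounding alone).
Summing the batch: Σ batch = 260.4 lb; ignition loss, Σ(batch × LOI) = 10.42 lb; yield: glass divided by total = 96.00%.

Revised batch per 250.0 lb glaze:
  Source A: 44.71 lb
  Material B: 50.83 lb
  Feed C: 4.441 lb
  Component F: 17.46 lb
  Material E: 143.0 lb
Total batch = 260.4 lb; LOI loss = 10.42 lb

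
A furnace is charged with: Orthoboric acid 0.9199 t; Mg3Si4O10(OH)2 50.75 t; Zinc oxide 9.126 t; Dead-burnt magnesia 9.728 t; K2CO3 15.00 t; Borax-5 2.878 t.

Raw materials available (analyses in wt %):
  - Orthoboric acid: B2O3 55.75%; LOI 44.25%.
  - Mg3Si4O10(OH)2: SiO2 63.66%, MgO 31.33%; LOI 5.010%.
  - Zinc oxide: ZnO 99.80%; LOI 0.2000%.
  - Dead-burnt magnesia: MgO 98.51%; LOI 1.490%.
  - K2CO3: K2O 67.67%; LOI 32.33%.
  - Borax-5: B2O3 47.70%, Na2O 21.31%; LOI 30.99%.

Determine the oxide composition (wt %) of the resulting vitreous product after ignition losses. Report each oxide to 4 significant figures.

Glass mass = 79.55 t (batch 88.40 − LOI 8.854).
Composition: SiO2 40.61%, K2O 12.76%, B2O3 2.370%, ZnO 11.45%, Na2O 0.7710%, MgO 32.03%

The intermediate values are printed rounded to 4 significant figures in the working — all arithmetic maintains full precision at every stage; a single rounding finalizes every reported result. Derived quantities (yield, ignition loss, net glass mass, six oxide percentages, the totals) are computed starting from the weights on 79.55 t of glass at exact precision, precisely as stated by either problem or answer.
Per-oxide mass from batch:
  SiO2: 50.75·0.6366 = 32.31 t
  K2O: 15.00·0.6767 = 10.15 t
  B2O3: 0.9199·0.5575 + 2.878·0.4770 = 1.886 t
  ZnO: 9.126·0.9980 = 9.108 t
  Na2O: 2.878·0.2131 = 0.6133 t
  MgO: 50.75·0.3133 + 9.728·0.9851 = 25.48 t
LOI: 0.9199·0.4425 + 50.75·0.05010 + 9.126·0.002000 + 9.728·0.01490 + 15.00·0.3233 + 2.878·0.3099 = 8.854 t
Glass mass = batch − LOI = 88.40 − 8.854 = 79.55 t (equal to the oxide-mass sum)
wt % = 100 × oxide mass / glass mass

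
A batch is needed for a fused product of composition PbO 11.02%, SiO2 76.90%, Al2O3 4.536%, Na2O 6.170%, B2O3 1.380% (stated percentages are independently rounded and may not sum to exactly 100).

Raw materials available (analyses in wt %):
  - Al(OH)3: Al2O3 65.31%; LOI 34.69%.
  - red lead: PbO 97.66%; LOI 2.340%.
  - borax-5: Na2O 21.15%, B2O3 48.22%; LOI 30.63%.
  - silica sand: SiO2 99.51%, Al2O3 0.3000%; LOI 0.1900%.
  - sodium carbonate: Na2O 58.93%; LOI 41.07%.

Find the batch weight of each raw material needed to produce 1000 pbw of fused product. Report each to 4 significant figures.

Batch per 1000 pbw fused product:
  Al(OH)3: 65.90 pbw
  red lead: 112.8 pbw
  borax-5: 28.62 pbw
  silica sand: 772.8 pbw
  sodium carbonate: 94.43 pbw
Total batch = 1075 pbw; LOI loss = 74.52 pbw; yield = 93.07%

All internal work keeps full precision at each step. Working values are displayed with 4-significant-digit rounding when written out. A single rounding produces every reported value. All derived quantities (the yield, the five compositions, the totals, net glass mass, LOI) are rebuilt from the weighed amounts on 1000 pbw of glass at exact precision precisely as stated by question or answer.
Oxide mass targets, per 1000 pbw fused product:
  PbO: 11.02% × 1000 = 110.2 pbw
  SiO2: 76.90% × 1000 = 769.0 pbw
  Al2O3: 4.536% × 1000 = 45.36 pbw
  Na2O: 6.170% × 1000 = 61.70 pbw
  B2O3: 1.380% × 1000 = 13.80 pbw
Oxide-by-oxide audit on the weights just shown, per the basis as stated (target by target, the sums agree modulo rounding of the values):
  PbO: 112.8·0.9766 = 110.2 pbw (target 110.2 pbw)
  SiO2: 772.8·0.9951 = 769.0 pbw (target 769.0 pbw)
  Al2O3: 65.90·0.6531 + 772.8·0.003000 = 45.36 pbw (target 45.36 pbw)
  Na2O: 28.62·0.2115 + 94.43·0.5893 = 61.70 pbw (target 61.70 pbw)
  B2O3: 28.62·0.4822 = 13.80 pbw (target 13.80 pbw)
The glass-mass cross-check: batch total minus LOI = 1000 pbw (the Σ of target masses is 1000 pbw; with the basis standing at 1000 pbw — deltas are rounding alone).
Total batch = Σ batch = 1075 pbw; Σ batch·LOI gives LOI loss = 74.52 pbw; as yield: glass ÷ batch → 93.07%.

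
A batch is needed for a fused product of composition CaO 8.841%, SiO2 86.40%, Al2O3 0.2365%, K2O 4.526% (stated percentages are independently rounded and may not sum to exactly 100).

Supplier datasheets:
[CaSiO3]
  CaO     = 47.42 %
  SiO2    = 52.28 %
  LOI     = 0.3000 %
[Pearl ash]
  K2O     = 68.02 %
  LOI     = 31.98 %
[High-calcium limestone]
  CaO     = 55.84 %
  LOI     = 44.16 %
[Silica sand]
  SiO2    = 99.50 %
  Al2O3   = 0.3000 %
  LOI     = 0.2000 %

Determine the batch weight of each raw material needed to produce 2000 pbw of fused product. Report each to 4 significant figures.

Every computation carries full float precision from first step to last. Intermediates are displayed with 4-significant-digit rounding at each printed step — every reported figure undergoes a single rounding; all derived quantities, which include LOI, yield, totals, net glass mass, four oxide percentages, are computed at full precision, as written in question or answer, using the weight values per 2000 pbw of glass.
Target masses of each oxide per 2000 pbw fused product:
  CaO: 8.841% × 2000 = 176.8 pbw
  SiO2: 86.40% × 2000 = 1728 pbw
  Al2O3: 0.2365% × 2000 = 4.730 pbw
  K2O: 4.526% × 2000 = 90.52 pbw
Verifying the oxide balance given the weights on record, under the basis named above (sum by sum, the targets are met modulo rounding of the values):
  CaO: 304.5·0.4742 + 58.03·0.5584 = 176.8 pbw (target 176.8 pbw)
  SiO2: 304.5·0.5228 + 1577·0.9950 = 1728 pbw (target 1728 pbw)
  Al2O3: 1577·0.003000 = 4.731 pbw (target 4.730 pbw)
  K2O: 133.1·0.6802 = 90.53 pbw (target 90.52 pbw)
Glass-mass sanity pass: batch total minus LOI = 2000 pbw (targets for the oxides total 2000 pbw; versus the stated basis of 2000 pbw — gaps are rounding artifacts).
Whole-batch sum: Σ batch = 2073 pbw; LOI loss = Σ batch·LOI = 72.26 pbw; the yield ratio, glass ÷ batch: 96.51%.

Batch per 2000 pbw fused product:
  CaSiO3: 304.5 pbw
  Pearl ash: 133.1 pbw
  High-calcium limestone: 58.03 pbw
  Silica sand: 1577 pbw
Total batch = 2073 pbw; LOI loss = 72.26 pbw; yield = 96.51%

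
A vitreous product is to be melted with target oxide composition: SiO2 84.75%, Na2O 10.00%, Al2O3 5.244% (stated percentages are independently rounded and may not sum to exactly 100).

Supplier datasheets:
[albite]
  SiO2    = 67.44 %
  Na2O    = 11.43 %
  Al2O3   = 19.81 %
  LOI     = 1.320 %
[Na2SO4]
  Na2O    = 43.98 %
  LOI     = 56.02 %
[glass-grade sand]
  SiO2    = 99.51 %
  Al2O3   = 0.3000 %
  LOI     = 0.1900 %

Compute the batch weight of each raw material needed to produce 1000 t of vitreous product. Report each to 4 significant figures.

Batch per 1000 t vitreous product:
  albite: 254.4 t
  Na2SO4: 161.3 t
  glass-grade sand: 679.2 t
Total batch = 1095 t; LOI loss = 95.01 t; yield = 91.32%

The intermediate values are displayed rounded to four significant figures within the worked lines — all arithmetic holds full precision at every stage; every reported number takes exactly one rounding — all derived quantities are re-derived from the batch weights per 1000 t of glass at exact precision (the yield, the three compositions, the totals, net glass mass, LOI), as quoted within the problem or answer text.
Oxide-by-oxide targets in 1000 t vitreous product:
  SiO2: 84.75% × 1000 = 847.5 t
  Na2O: 10.00% × 1000 = 100.0 t
  Al2O3: 5.244% × 1000 = 52.44 t
Balance tally, oxide-wise, working from each reported weight, for the quoted basis mass (each sum matches its target mass net of answer rounding effects):
  SiO2: 254.4·0.6744 + 679.2·0.9951 = 847.4 t (target 847.5 t)
  Na2O: 254.4·0.1143 + 161.3·0.4398 = 100.0 t (target 100.0 t)
  Al2O3: 254.4·0.1981 + 679.2·0.003000 = 52.43 t (target 52.44 t)
Glass-mass sanity pass: batch total minus LOI = 999.9 t (per-oxide target masses sum to 999.9 t; with the basis standing at 1000 t — differing by rounding only).
Batch grand total — Σ batch = 1095 t; the LOI term Σ batch·LOI equals 95.01 t; yield = glass ÷ total batch = 91.32%.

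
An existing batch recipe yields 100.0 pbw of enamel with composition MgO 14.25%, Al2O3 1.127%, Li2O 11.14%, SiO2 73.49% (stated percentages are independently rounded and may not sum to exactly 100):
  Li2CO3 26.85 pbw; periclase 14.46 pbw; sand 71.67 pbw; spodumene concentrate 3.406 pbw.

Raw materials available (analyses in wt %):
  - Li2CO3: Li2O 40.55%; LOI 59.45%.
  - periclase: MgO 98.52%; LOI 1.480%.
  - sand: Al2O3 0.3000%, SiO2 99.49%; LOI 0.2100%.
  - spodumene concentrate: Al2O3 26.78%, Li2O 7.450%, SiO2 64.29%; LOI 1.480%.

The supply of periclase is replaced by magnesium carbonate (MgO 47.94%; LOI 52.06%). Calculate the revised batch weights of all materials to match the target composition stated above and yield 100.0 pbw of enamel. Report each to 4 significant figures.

Revised batch per 100.0 pbw enamel:
  Li2CO3: 26.85 pbw
  magnesium carbonate: 29.72 pbw
  sand: 71.67 pbw
  spodumene concentrate: 3.406 pbw
Total batch = 131.6 pbw; LOI loss = 31.64 pbw

Each numeric step holds full precision throughout — the intermediate values are displayed, rounded to four significant figures, between the steps. Each reported figure takes just one rounding. Derived quantities are re-derived starting from the weights for 100.0 pbw of glass in exact precision (ignition loss, glass mass, the totals, the four compositions, yield) as they appear in question or answer.
Per-oxide target masses for 100.0 pbw enamel:
  MgO: 14.25% × 100.0 = 14.25 pbw
  Al2O3: 1.127% × 100.0 = 1.127 pbw
  Li2O: 11.14% × 100.0 = 11.14 pbw
  SiO2: 73.49% × 100.0 = 73.49 pbw
Verifying the oxide balance on the weights just shown, against the basis in use (each sum matches its target mass within answer rounding):
  MgO: 29.72·0.4794 = 14.25 pbw (target 14.25 pbw)
  Al2O3: 71.67·0.003000 + 3.406·0.2678 = 1.127 pbw (target 1.127 pbw)
  Li2O: 26.85·0.4055 + 3.406·0.07450 = 11.14 pbw (target 11.14 pbw)
  SiO2: 71.67·0.9949 + 3.406·0.6429 = 73.49 pbw (target 73.49 pbw)
Glass mass check: net batch after ignition = 100.0 pbw (the targets, summed, come to 100.0 pbw; versus the stated basis of 100.0 pbw — deltas are rounding alone).
Batch grand total — Σ batch = 131.6 pbw; loss to ignition Σ batch·LOI = 31.64 pbw; the yield ratio, glass ÷ batch: 75.97%.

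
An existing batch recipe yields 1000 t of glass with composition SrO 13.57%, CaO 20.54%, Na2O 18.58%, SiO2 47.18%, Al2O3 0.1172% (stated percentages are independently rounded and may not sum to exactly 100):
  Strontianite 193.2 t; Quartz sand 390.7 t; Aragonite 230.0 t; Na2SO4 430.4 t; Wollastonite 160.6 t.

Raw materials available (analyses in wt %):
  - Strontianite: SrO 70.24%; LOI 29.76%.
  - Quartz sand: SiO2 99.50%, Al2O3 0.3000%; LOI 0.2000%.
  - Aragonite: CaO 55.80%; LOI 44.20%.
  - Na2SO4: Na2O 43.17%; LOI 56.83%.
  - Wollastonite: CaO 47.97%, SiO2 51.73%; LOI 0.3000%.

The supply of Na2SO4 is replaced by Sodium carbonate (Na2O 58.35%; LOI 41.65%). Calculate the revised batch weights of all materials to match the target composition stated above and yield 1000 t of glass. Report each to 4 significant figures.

Revised batch per 1000 t glass:
  Strontianite: 193.2 t
  Quartz sand: 390.7 t
  Aragonite: 230.0 t
  Sodium carbonate: 318.4 t
  Wollastonite: 160.6 t
Total batch = 1293 t; LOI loss = 293.0 t

Working values are shown rounded to 4 significant figures in the printout. Full float precision is kept at each step; every reported result is rounded just once — derived quantities, which include ignition loss, totals, yield, the five compositions, glass mass, are re-derived at exact precision, as quoted within problem or answer, using the weight values on 1000 t of glass.
Target oxide masses per 1000 t glass:
  SrO: 13.57% × 1000 = 135.7 t
  CaO: 20.54% × 1000 = 205.4 t
  Na2O: 18.58% × 1000 = 185.8 t
  SiO2: 47.18% × 1000 = 471.8 t
  Al2O3: 0.1172% × 1000 = 1.172 t
A balance pass over the oxides, applying the batch weights above, versus the basis set out (sum by sum, the targets are met once rounding is allowed for):
  SrO: 193.2·0.7024 = 135.7 t (target 135.7 t)
  CaO: 230.0·0.5580 + 160.6·0.4797 = 205.4 t (target 205.4 t)
  Na2O: 318.4·0.5835 = 185.8 t (target 185.8 t)
  SiO2: 390.7·0.9950 + 160.6·0.5173 = 471.8 t (target 471.8 t)
  Al2O3: 390.7·0.003000 = 1.172 t (target 1.172 t)
Consistency of the glass mass: total batch − LOI = 999.9 t (the Σ of target masses is 999.9 t; versus the stated basis of 1000 t — differing by rounding only).
Total batch = Σ batch = 1293 t; LOI removed, Σ of batch·LOI: 293.0 t; yield: glass divided by total = 77.34%.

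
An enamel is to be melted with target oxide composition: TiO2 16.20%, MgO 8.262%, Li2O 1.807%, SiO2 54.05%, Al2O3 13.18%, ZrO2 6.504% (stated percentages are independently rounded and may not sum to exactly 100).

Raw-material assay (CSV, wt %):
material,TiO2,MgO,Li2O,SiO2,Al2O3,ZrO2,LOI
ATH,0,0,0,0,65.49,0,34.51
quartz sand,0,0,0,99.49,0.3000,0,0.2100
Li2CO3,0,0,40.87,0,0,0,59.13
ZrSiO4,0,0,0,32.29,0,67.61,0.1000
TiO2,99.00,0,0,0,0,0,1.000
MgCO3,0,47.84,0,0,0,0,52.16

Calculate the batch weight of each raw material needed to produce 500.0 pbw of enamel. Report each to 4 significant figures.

Batch per 500.0 pbw enamel:
  ATH: 99.45 pbw
  quartz sand: 256.0 pbw
  Li2CO3: 22.11 pbw
  ZrSiO4: 48.10 pbw
  TiO2: 81.82 pbw
  MgCO3: 86.35 pbw
Total batch = 593.8 pbw; LOI loss = 93.84 pbw; yield = 84.20%

Every computation maintains exact precision in all steps; mid-chain values are rounded to 4 significant digits as shown — every reported value is rounded exactly once. Derived quantities, which include yield, LOI, six oxide percentages, glass mass, the totals, are recomputed at full precision, as quoted within the question or the answer, using the weight values at 500.0 pbw of glass.
Oxide mass targets, per 500.0 pbw enamel:
  TiO2: 16.20% × 500.0 = 81.00 pbw
  MgO: 8.262% × 500.0 = 41.31 pbw
  Li2O: 1.807% × 500.0 = 9.035 pbw
  SiO2: 54.05% × 500.0 = 270.2 pbw
  Al2O3: 13.18% × 500.0 = 65.90 pbw
  ZrO2: 6.504% × 500.0 = 32.52 pbw
Checking each oxide sum with the batch weights as given, per the basis as stated (each sum matches its target mass given rounding of the digits):
  TiO2: 81.82·0.9900 = 81.00 pbw (target 81.00 pbw)
  MgO: 86.35·0.4784 = 41.31 pbw (target 41.31 pbw)
  Li2O: 22.11·0.4087 = 9.036 pbw (target 9.035 pbw)
  SiO2: 256.0·0.9949 + 48.10·0.3229 = 270.2 pbw (target 270.2 pbw)
  Al2O3: 99.45·0.6549 + 256.0·0.003000 = 65.90 pbw (target 65.90 pbw)
  ZrO2: 48.10·0.6761 = 32.52 pbw (target 32.52 pbw)
Glass-mass bookkeeping: batch total minus LOI = 500.0 pbw (the Σ of target masses is 500.0 pbw; versus the stated basis of 500.0 pbw — differing by rounding only).
Batch grand total — Σ batch = 593.8 pbw; loss to ignition Σ batch·LOI = 93.84 pbw; yield: glass divided by total = 84.20%.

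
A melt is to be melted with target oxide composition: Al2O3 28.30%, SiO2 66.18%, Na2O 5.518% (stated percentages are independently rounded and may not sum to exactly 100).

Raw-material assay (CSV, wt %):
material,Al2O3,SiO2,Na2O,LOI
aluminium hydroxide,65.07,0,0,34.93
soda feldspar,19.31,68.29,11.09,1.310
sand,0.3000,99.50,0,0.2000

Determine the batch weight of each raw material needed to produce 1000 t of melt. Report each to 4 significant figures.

Every computation maintains full float precision at all times. Rounding to four significant digits governs every intermediate as displayed; exactly one rounding lands on each reported result. Derived quantities are carried using the weight values for 1000 t of glass in full precision (the yield, three oxide percentages, ignition loss, glass mass, totals), as given in problem or answer.
The oxide mass targets at 1000 t melt:
  Al2O3: 28.30% × 1000 = 283.0 t
  SiO2: 66.18% × 1000 = 661.8 t
  Na2O: 5.518% × 1000 = 55.18 t
A balance pass over the oxides, working from each reported weight, at the basis given (delivered sums recover each target inside rounding margins):
  Al2O3: 285.8·0.6507 + 497.6·0.1931 + 323.6·0.003000 = 283.0 t (target 283.0 t)
  SiO2: 497.6·0.6829 + 323.6·0.9950 = 661.8 t (target 661.8 t)
  Na2O: 497.6·0.1109 = 55.18 t (target 55.18 t)
Mass balance on the glass: net batch after ignition = 1000 t (the targets, summed, come to 1000 t; versus the stated basis of 1000 t — a pure rounding effect).
Batch grand total — Σ batch = 1107 t; loss to ignition Σ batch·LOI = 107.0 t; as yield: glass ÷ batch → 90.33%.

Batch per 1000 t melt:
  aluminium hydroxide: 285.8 t
  soda feldspar: 497.6 t
  sand: 323.6 t
Total batch = 1107 t; LOI loss = 107.0 t; yield = 90.33%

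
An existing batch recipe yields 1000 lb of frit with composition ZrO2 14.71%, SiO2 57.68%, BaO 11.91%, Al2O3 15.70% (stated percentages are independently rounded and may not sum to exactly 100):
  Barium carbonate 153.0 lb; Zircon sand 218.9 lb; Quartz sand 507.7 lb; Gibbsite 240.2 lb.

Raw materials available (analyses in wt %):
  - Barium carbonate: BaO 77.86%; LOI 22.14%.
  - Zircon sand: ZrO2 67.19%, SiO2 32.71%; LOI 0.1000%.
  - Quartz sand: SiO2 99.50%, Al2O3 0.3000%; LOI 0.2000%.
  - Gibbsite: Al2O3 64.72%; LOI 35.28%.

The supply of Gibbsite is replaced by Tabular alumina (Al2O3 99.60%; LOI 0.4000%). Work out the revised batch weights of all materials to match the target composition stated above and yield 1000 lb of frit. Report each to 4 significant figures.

Revised batch per 1000 lb frit:
  Barium carbonate: 153.0 lb
  Zircon sand: 218.9 lb
  Quartz sand: 507.7 lb
  Tabular alumina: 156.1 lb
Total batch = 1036 lb; LOI loss = 35.73 lb

Mid-chain values are shown (rounded to 4 significant figures) within the worked lines. All internal work maintains full float precision in every operation; every reported number carries a single rounding — all derived quantities (yield, the four compositions, LOI, the totals, glass mass) are computed from the batch weights at 1000 lb of glass in full float precision, as set out in question or answer.
Target masses of each oxide per 1000 lb frit:
  ZrO2: 14.71% × 1000 = 147.1 lb
  SiO2: 57.68% × 1000 = 576.8 lb
  BaO: 11.91% × 1000 = 119.1 lb
  Al2O3: 15.70% × 1000 = 157.0 lb
Balance tally, oxide-wise, with the batch weights as given, against the basis in use (sums match the target masses once rounding is allowed for):
  ZrO2: 218.9·0.6719 = 147.1 lb (target 147.1 lb)
  SiO2: 218.9·0.3271 + 507.7·0.9950 = 576.8 lb (target 576.8 lb)
  BaO: 153.0·0.7786 = 119.1 lb (target 119.1 lb)
  Al2O3: 507.7·0.003000 + 156.1·0.9960 = 157.0 lb (target 157.0 lb)
Glass-mass bookkeeping: batch total minus LOI = 1000 lb (targets for the oxides total 1000 lb; basis as stated: 1000 lb — a pure rounding effect).
Whole-batch sum: Σ batch = 1036 lb; loss to ignition Σ batch·LOI = 35.73 lb; as yield: glass ÷ batch → 96.55%.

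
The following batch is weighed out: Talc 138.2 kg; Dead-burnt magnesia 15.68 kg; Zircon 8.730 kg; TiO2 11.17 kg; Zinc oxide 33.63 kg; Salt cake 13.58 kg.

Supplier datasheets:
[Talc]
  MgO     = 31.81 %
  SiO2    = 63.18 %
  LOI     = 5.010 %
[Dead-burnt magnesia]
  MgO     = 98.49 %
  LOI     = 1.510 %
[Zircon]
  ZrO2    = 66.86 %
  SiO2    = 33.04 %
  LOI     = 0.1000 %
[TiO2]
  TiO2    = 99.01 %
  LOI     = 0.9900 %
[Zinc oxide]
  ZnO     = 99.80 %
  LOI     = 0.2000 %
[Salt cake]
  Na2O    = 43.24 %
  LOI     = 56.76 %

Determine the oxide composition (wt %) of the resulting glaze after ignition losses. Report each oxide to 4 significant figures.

Mid-chain values are printed rounded off to 4 significant figures across the worked steps. All internal work runs at full float precision throughout — each reported result is rounded only once. Derived quantities, which include totals, LOI, the yield, six oxide percentages, glass mass, are re-derived at full precision, exactly as shown in problem or answer, from the batch weights on 205.9 kg of glass.
Per-oxide mass from batch:
  MgO: 138.2·0.3181 + 15.68·0.9849 = 59.40 kg
  ZrO2: 8.730·0.6686 = 5.837 kg
  TiO2: 11.17·0.9901 = 11.06 kg
  Na2O: 13.58·0.4324 = 5.872 kg
  ZnO: 33.63·0.9980 = 33.56 kg
  SiO2: 138.2·0.6318 + 8.730·0.3304 = 90.20 kg
LOI: 138.2·0.05010 + 15.68·0.01510 + 8.730·0.001000 + 11.17·0.009900 + 33.63·0.002000 + 13.58·0.5676 = 15.06 kg
batch − LOI leaves glass = 221.0 − 15.06 = 205.9 kg (matching Σ of the oxides)
each wt % is 100 × oxide ÷ glass

Glass mass = 205.9 kg (batch 221.0 − LOI 15.06).
Composition: MgO 28.85%, ZrO2 2.834%, TiO2 5.370%, Na2O 2.851%, ZnO 16.30%, SiO2 43.80%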